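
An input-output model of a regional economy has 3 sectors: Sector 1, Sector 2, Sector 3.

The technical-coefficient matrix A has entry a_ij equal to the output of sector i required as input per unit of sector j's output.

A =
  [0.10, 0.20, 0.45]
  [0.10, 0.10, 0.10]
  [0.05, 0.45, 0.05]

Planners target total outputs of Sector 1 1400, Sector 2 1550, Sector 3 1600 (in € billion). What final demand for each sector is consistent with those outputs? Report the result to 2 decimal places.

d_1 = 230.00, d_2 = 1095.00, d_3 = 752.50

I − A =
  [   0.90    -0.20    -0.45]
  [  -0.10     0.90    -0.10]
  [  -0.05    -0.45     0.95]
d = (I − A) x:
  d_1 = (+0.90)·1400 + (-0.20)·1550 + (-0.45)·1600 = 230.00
  d_2 = (-0.10)·1400 + (+0.90)·1550 + (-0.10)·1600 = 1095.00
  d_3 = (-0.05)·1400 + (-0.45)·1550 + (+0.95)·1600 = 752.50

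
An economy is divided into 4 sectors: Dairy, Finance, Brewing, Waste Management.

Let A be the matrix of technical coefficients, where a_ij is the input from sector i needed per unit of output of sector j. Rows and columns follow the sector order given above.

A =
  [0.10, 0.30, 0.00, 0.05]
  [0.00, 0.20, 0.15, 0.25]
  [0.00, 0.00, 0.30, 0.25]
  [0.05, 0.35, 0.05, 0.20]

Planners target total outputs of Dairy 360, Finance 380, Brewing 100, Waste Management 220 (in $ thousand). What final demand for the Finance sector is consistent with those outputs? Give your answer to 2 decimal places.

I − A =
  [   0.90    -0.30     0.00    -0.05]
  [   0.00     0.80    -0.15    -0.25]
  [   0.00     0.00     0.70    -0.25]
  [  -0.05    -0.35    -0.05     0.80]
d = (I − A) x:
  d_D = (+0.90)·360 + (-0.30)·380 + (+0.00)·100 + (-0.05)·220 = 199.00
  d_F = (+0.00)·360 + (+0.80)·380 + (-0.15)·100 + (-0.25)·220 = 234.00
  d_B = (+0.00)·360 + (+0.00)·380 + (+0.70)·100 + (-0.25)·220 = 15.00
  d_W = (-0.05)·360 + (-0.35)·380 + (-0.05)·100 + (+0.80)·220 = 20.00

d_F = 234.00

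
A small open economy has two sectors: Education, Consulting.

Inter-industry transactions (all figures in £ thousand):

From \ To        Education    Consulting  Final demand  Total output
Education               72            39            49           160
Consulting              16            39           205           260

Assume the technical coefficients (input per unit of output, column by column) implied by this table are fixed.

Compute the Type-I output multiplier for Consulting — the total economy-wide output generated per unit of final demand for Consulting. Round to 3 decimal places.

m_C = 1.547

Technical coefficients a_ij = z_ij / X_j:
  a_EE = 72/160 = 0.45, a_CE = 16/160 = 0.10
  a_EC = 39/260 = 0.15, a_CC = 39/260 = 0.15
I − A =
  [   0.55    -0.15]
  [  -0.10     0.85]
det(I−A) = (0.55)(0.85) − (-0.15)(-0.10) = 0.4525
adj(I−A) = [[0.85, 0.15], [0.10, 0.55]]
(I − A)⁻¹ = adj(I−A) / det(I−A) ≈
  [   1.8785     0.3315]
  [   0.2210     1.2155]
The output multiplier for sector j is the column-j sum of the Leontief inverse (I − A)⁻¹ = adj(I−A) / det(I−A).
Column C of adj(I−A): (0.15, 0.55); det(I−A) = 0.4525.
m_C = (0.15 + 0.55) / 0.4525 = 0.70 / 0.4525 ≈ 1.547.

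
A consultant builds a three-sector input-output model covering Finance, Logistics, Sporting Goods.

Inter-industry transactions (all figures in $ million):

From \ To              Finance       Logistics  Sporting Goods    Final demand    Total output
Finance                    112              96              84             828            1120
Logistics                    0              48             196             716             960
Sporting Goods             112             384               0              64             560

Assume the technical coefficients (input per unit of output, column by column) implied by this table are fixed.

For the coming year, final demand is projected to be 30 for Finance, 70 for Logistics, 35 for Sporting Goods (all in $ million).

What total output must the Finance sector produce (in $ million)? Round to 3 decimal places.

x_1 = 58.647

Technical coefficients a_ij = z_ij / X_j:
  a_11 = 112/1120 = 0.10, a_21 = 0/1120 = 0.00, a_31 = 112/1120 = 0.10
  a_12 = 96/960 = 0.10, a_22 = 48/960 = 0.05, a_32 = 384/960 = 0.40
  a_13 = 84/560 = 0.15, a_23 = 196/560 = 0.35, a_33 = 0/560 = 0.00
I − A =
  [   0.90    -0.10    -0.15]
  [   0.00     0.95    -0.35]
  [  -0.10    -0.40     1.00]
Cofactors of I−A, C_ij = (−1)^(i+j)·(minor ij) (rows/columns in the sector order above):
  C_11 = (0.95)(1.00) − (-0.35)(-0.40) = 0.8100
  C_12 = −[(0.00)(1.00) − (-0.35)(-0.10)] = 0.0350
  C_13 = (0.00)(-0.40) − (0.95)(-0.10) = 0.0950
  C_21 = −[(-0.10)(1.00) − (-0.15)(-0.40)] = 0.1600
  C_22 = (0.90)(1.00) − (-0.15)(-0.10) = 0.8850
  C_23 = −[(0.90)(-0.40) − (-0.10)(-0.10)] = 0.3700
  C_31 = (-0.10)(-0.35) − (-0.15)(0.95) = 0.1775
  C_32 = −[(0.90)(-0.35) − (-0.15)(0.00)] = 0.3150
  C_33 = (0.90)(0.95) − (-0.10)(0.00) = 0.8550
det(I−A) = Σ_j (I−A)_1j·C_1j = (0.90)(0.8100) + (-0.10)(0.0350) + (-0.15)(0.0950) = 0.71125
adj(I−A) = Cᵀ =
  [ 0.8100   0.1600   0.1775]
  [ 0.0350   0.8850   0.3150]
  [ 0.0950   0.3700   0.8550]
(I − A)⁻¹ = adj(I−A) / det(I−A) ≈
  [   1.1388     0.2250     0.2496]
  [   0.0492     1.2443     0.4429]
  [   0.1336     0.5202     1.2021]
x = (I − A)⁻¹ d = adj(I−A)·d / det(I−A), with det(I−A) = 0.71125:
  x_1 = (0.8100·30 + 0.1600·70 + 0.1775·35) / 0.71125 = 41.7125 / 0.71125 ≈ 58.647
  x_2 = (0.0350·30 + 0.8850·70 + 0.3150·35) / 0.71125 = 74.025 / 0.71125 ≈ 104.077
  x_3 = (0.0950·30 + 0.3700·70 + 0.8550·35) / 0.71125 = 58.675 / 0.71125 ≈ 82.496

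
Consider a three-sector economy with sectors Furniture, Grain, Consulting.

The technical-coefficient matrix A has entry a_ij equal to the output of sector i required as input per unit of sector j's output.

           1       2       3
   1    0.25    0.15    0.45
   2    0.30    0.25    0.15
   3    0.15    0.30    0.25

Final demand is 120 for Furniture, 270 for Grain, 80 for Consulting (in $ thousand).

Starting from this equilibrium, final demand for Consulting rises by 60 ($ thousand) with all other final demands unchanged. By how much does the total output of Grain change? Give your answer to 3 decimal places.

Δx_2 = 57.143

I − A =
  [   0.75    -0.15    -0.45]
  [  -0.30     0.75    -0.15]
  [  -0.15    -0.30     0.75]
Cofactors of I−A, C_ij = (−1)^(i+j)·(minor ij) (rows/columns in the sector order above):
  C_11 = (0.75)(0.75) − (-0.15)(-0.30) = 0.5175
  C_12 = −[(-0.30)(0.75) − (-0.15)(-0.15)] = 0.2475
  C_13 = (-0.30)(-0.30) − (0.75)(-0.15) = 0.2025
  C_21 = −[(-0.15)(0.75) − (-0.45)(-0.30)] = 0.2475
  C_22 = (0.75)(0.75) − (-0.45)(-0.15) = 0.4950
  C_23 = −[(0.75)(-0.30) − (-0.15)(-0.15)] = 0.2475
  C_31 = (-0.15)(-0.15) − (-0.45)(0.75) = 0.3600
  C_32 = −[(0.75)(-0.15) − (-0.45)(-0.30)] = 0.2475
  C_33 = (0.75)(0.75) − (-0.15)(-0.30) = 0.5175
det(I−A) = Σ_j (I−A)_1j·C_1j = (0.75)(0.5175) + (-0.15)(0.2475) + (-0.45)(0.2025) = 0.259875
adj(I−A) = Cᵀ =
  [ 0.5175   0.2475   0.3600]
  [ 0.2475   0.4950   0.2475]
  [ 0.2025   0.2475   0.5175]
(I − A)⁻¹ = adj(I−A) / det(I−A) ≈
  [   1.9913     0.9524     1.3853]
  [   0.9524     1.9048     0.9524]
  [   0.7792     0.9524     1.9913]
Δx = (I − A)⁻¹ Δd with Δd having +60 in the Consulting component and 0 elsewhere.
So Δx_2 = L_23 · (+60), where L_23 = adj(I−A)_23 / det(I−A) = 0.2475 / 0.259875.
Δx_2 = 0.2475 × (+60) / 0.259875 = 14.85 / 0.259875 ≈ 57.143.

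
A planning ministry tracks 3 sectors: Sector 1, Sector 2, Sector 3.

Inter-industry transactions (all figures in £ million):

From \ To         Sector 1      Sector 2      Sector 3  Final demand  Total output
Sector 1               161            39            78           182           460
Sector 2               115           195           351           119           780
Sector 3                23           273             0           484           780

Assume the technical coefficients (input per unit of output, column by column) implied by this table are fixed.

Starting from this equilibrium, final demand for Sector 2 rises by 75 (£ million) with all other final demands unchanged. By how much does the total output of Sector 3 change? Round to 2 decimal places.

Technical coefficients a_ij = z_ij / X_j:
  a_11 = 161/460 = 0.35, a_21 = 115/460 = 0.25, a_31 = 23/460 = 0.05
  a_12 = 39/780 = 0.05, a_22 = 195/780 = 0.25, a_32 = 273/780 = 0.35
  a_13 = 78/780 = 0.10, a_23 = 351/780 = 0.45, a_33 = 0/780 = 0.00
I − A =
  [   0.65    -0.05    -0.10]
  [  -0.25     0.75    -0.45]
  [  -0.05    -0.35     1.00]
Cofactors of I−A, C_ij = (−1)^(i+j)·(minor ij) (rows/columns in the sector order above):
  C_11 = (0.75)(1.00) − (-0.45)(-0.35) = 0.5925
  C_12 = −[(-0.25)(1.00) − (-0.45)(-0.05)] = 0.2725
  C_13 = (-0.25)(-0.35) − (0.75)(-0.05) = 0.1250
  C_21 = −[(-0.05)(1.00) − (-0.10)(-0.35)] = 0.0850
  C_22 = (0.65)(1.00) − (-0.10)(-0.05) = 0.6450
  C_23 = −[(0.65)(-0.35) − (-0.05)(-0.05)] = 0.2300
  C_31 = (-0.05)(-0.45) − (-0.10)(0.75) = 0.0975
  C_32 = −[(0.65)(-0.45) − (-0.10)(-0.25)] = 0.3175
  C_33 = (0.65)(0.75) − (-0.05)(-0.25) = 0.4750
det(I−A) = Σ_j (I−A)_1j·C_1j = (0.65)(0.5925) + (-0.05)(0.2725) + (-0.10)(0.1250) = 0.3590
adj(I−A) = Cᵀ =
  [ 0.5925   0.0850   0.0975]
  [ 0.2725   0.6450   0.3175]
  [ 0.1250   0.2300   0.4750]
(I − A)⁻¹ = adj(I−A) / det(I−A) ≈
  [   1.6504     0.2368     0.2716]
  [   0.7591     1.7967     0.8844]
  [   0.3482     0.6407     1.3231]
Δx = (I − A)⁻¹ Δd with Δd having +75 in the Sector 2 component and 0 elsewhere.
So Δx_3 = L_32 · (+75), where L_32 = adj(I−A)_32 / det(I−A) = 0.2300 / 0.3590.
Δx_3 = 0.2300 × (+75) / 0.3590 = 17.25 / 0.3590 ≈ 48.05.

Δx_3 = 48.05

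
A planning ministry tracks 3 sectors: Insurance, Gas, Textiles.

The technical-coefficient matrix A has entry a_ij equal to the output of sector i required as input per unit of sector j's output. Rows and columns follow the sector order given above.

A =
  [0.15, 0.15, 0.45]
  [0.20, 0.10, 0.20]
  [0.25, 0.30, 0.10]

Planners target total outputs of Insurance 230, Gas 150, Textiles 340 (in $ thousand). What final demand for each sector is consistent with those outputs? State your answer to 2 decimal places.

I − A =
  [   0.85    -0.15    -0.45]
  [  -0.20     0.90    -0.20]
  [  -0.25    -0.30     0.90]
d = (I − A) x:
  d_1 = (+0.85)·230 + (-0.15)·150 + (-0.45)·340 = 20.00
  d_2 = (-0.20)·230 + (+0.90)·150 + (-0.20)·340 = 21.00
  d_3 = (-0.25)·230 + (-0.30)·150 + (+0.90)·340 = 203.50

d_1 = 20.00, d_2 = 21.00, d_3 = 203.50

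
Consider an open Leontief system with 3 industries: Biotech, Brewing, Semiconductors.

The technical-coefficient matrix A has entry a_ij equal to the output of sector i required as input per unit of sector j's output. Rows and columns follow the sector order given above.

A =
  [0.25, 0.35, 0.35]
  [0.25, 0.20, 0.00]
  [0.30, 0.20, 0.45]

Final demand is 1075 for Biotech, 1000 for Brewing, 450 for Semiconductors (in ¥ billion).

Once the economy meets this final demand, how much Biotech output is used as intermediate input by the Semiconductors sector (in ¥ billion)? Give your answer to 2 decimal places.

z_13 = 1547.23

I − A =
  [   0.75    -0.35    -0.35]
  [  -0.25     0.80     0.00]
  [  -0.30    -0.20     0.55]
Cofactors of I−A, C_ij = (−1)^(i+j)·(minor ij) (rows/columns in the sector order above):
  C_11 = (0.80)(0.55) − (0.00)(-0.20) = 0.4400
  C_12 = −[(-0.25)(0.55) − (0.00)(-0.30)] = 0.1375
  C_13 = (-0.25)(-0.20) − (0.80)(-0.30) = 0.2900
  C_21 = −[(-0.35)(0.55) − (-0.35)(-0.20)] = 0.2625
  C_22 = (0.75)(0.55) − (-0.35)(-0.30) = 0.3075
  C_23 = −[(0.75)(-0.20) − (-0.35)(-0.30)] = 0.2550
  C_31 = (-0.35)(0.00) − (-0.35)(0.80) = 0.2800
  C_32 = −[(0.75)(0.00) − (-0.35)(-0.25)] = 0.0875
  C_33 = (0.75)(0.80) − (-0.35)(-0.25) = 0.5125
det(I−A) = Σ_j (I−A)_1j·C_1j = (0.75)(0.4400) + (-0.35)(0.1375) + (-0.35)(0.2900) = 0.180375
adj(I−A) = Cᵀ =
  [ 0.4400   0.2625   0.2800]
  [ 0.1375   0.3075   0.0875]
  [ 0.2900   0.2550   0.5125]
(I − A)⁻¹ = adj(I−A) / det(I−A) ≈
  [   2.4394     1.4553     1.5523]
  [   0.7623     1.7048     0.4851]
  [   1.6078     1.4137     2.8413]
First solve x = (I − A)⁻¹ d = adj(I−A)·d / det(I−A); in particular x_3 = (0.2900·1075 + 0.2550·1000 + 0.5125·450) / 0.180375 = 797.375 / 0.180375 ≈ 4420.6514.
Intermediate flow from 1 to 3: z_13 = a_13 · x_3 = 0.35 × 797.375 / 0.180375 = 279.08125 / 0.180375 ≈ 1547.23.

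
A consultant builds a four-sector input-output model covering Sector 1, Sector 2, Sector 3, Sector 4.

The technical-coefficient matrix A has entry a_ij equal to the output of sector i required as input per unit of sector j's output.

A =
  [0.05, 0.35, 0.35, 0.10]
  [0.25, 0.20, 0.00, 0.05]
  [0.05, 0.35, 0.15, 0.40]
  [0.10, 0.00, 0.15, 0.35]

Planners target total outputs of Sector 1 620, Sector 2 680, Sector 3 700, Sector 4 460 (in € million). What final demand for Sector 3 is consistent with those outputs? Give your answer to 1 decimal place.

d_3 = 142.0

I − A =
  [   0.95    -0.35    -0.35    -0.10]
  [  -0.25     0.80     0.00    -0.05]
  [  -0.05    -0.35     0.85    -0.40]
  [  -0.10     0.00    -0.15     0.65]
d = (I − A) x:
  d_1 = (+0.95)·620 + (-0.35)·680 + (-0.35)·700 + (-0.10)·460 = 60.0
  d_2 = (-0.25)·620 + (+0.80)·680 + (+0.00)·700 + (-0.05)·460 = 366.0
  d_3 = (-0.05)·620 + (-0.35)·680 + (+0.85)·700 + (-0.40)·460 = 142.0
  d_4 = (-0.10)·620 + (+0.00)·680 + (-0.15)·700 + (+0.65)·460 = 132.0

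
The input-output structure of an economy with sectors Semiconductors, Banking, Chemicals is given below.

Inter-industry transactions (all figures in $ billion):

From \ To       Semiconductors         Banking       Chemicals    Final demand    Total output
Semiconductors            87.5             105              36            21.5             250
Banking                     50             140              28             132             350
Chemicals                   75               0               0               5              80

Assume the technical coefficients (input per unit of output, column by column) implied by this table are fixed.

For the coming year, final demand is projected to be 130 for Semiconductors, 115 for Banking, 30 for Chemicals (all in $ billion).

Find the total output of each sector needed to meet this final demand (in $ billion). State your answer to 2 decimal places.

Technical coefficients a_ij = z_ij / X_j:
  a_SS = 87.5/250 = 0.35, a_BS = 50/250 = 0.20, a_CS = 75/250 = 0.30
  a_SB = 105/350 = 0.30, a_BB = 140/350 = 0.40, a_CB = 0/350 = 0.00
  a_SC = 36/80 = 0.45, a_BC = 28/80 = 0.35, a_CC = 0/80 = 0.00
I − A =
  [   0.65    -0.30    -0.45]
  [  -0.20     0.60    -0.35]
  [  -0.30     0.00     1.00]
Cofactors of I−A, C_ij = (−1)^(i+j)·(minor ij) (rows/columns in the sector order above):
  C_11 = (0.60)(1.00) − (-0.35)(0.00) = 0.6000
  C_12 = −[(-0.20)(1.00) − (-0.35)(-0.30)] = 0.3050
  C_13 = (-0.20)(0.00) − (0.60)(-0.30) = 0.1800
  C_21 = −[(-0.30)(1.00) − (-0.45)(0.00)] = 0.3000
  C_22 = (0.65)(1.00) − (-0.45)(-0.30) = 0.5150
  C_23 = −[(0.65)(0.00) − (-0.30)(-0.30)] = 0.0900
  C_31 = (-0.30)(-0.35) − (-0.45)(0.60) = 0.3750
  C_32 = −[(0.65)(-0.35) − (-0.45)(-0.20)] = 0.3175
  C_33 = (0.65)(0.60) − (-0.30)(-0.20) = 0.3300
det(I−A) = Σ_j (I−A)_1j·C_1j = (0.65)(0.6000) + (-0.30)(0.3050) + (-0.45)(0.1800) = 0.2175
adj(I−A) = Cᵀ =
  [ 0.6000   0.3000   0.3750]
  [ 0.3050   0.5150   0.3175]
  [ 0.1800   0.0900   0.3300]
(I − A)⁻¹ = adj(I−A) / det(I−A) ≈
  [   2.7586     1.3793     1.7241]
  [   1.4023     2.3678     1.4598]
  [   0.8276     0.4138     1.5172]
x = (I − A)⁻¹ d = adj(I−A)·d / det(I−A), with det(I−A) = 0.2175:
  x_S = (0.6000·130 + 0.3000·115 + 0.3750·30) / 0.2175 = 123.75 / 0.2175 ≈ 568.97
  x_B = (0.3050·130 + 0.5150·115 + 0.3175·30) / 0.2175 = 108.40 / 0.2175 ≈ 498.39
  x_C = (0.1800·130 + 0.0900·115 + 0.3300·30) / 0.2175 = 43.65 / 0.2175 ≈ 200.69

x_S = 568.97, x_B = 498.39, x_C = 200.69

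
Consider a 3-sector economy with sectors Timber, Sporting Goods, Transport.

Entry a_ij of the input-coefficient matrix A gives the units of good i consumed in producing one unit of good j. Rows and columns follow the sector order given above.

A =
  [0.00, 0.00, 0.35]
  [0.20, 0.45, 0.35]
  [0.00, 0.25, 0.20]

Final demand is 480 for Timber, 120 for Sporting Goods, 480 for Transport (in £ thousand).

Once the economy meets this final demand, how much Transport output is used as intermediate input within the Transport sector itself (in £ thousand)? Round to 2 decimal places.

z_33 = 189.85

I − A =
  [   1.00     0.00    -0.35]
  [  -0.20     0.55    -0.35]
  [   0.00    -0.25     0.80]
Cofactors of I−A, C_ij = (−1)^(i+j)·(minor ij) (rows/columns in the sector order above):
  C_11 = (0.55)(0.80) − (-0.35)(-0.25) = 0.3525
  C_12 = −[(-0.20)(0.80) − (-0.35)(0.00)] = 0.1600
  C_13 = (-0.20)(-0.25) − (0.55)(0.00) = 0.0500
  C_21 = −[(0.00)(0.80) − (-0.35)(-0.25)] = 0.0875
  C_22 = (1.00)(0.80) − (-0.35)(0.00) = 0.8000
  C_23 = −[(1.00)(-0.25) − (0.00)(0.00)] = 0.2500
  C_31 = (0.00)(-0.35) − (-0.35)(0.55) = 0.1925
  C_32 = −[(1.00)(-0.35) − (-0.35)(-0.20)] = 0.4200
  C_33 = (1.00)(0.55) − (0.00)(-0.20) = 0.5500
det(I−A) = Σ_j (I−A)_1j·C_1j = (1.00)(0.3525) + (0.00)(0.1600) + (-0.35)(0.0500) = 0.3350
adj(I−A) = Cᵀ =
  [ 0.3525   0.0875   0.1925]
  [ 0.1600   0.8000   0.4200]
  [ 0.0500   0.2500   0.5500]
(I − A)⁻¹ = adj(I−A) / det(I−A) ≈
  [   1.0522     0.2612     0.5746]
  [   0.4776     2.3881     1.2537]
  [   0.1493     0.7463     1.6418]
First solve x = (I − A)⁻¹ d = adj(I−A)·d / det(I−A); in particular x_3 = (0.0500·480 + 0.2500·120 + 0.5500·480) / 0.3350 = 318.00 / 0.3350 ≈ 949.2537.
Intermediate flow from 3 to 3: z_33 = a_33 · x_3 = 0.20 × 318.00 / 0.3350 = 63.60 / 0.3350 ≈ 189.85.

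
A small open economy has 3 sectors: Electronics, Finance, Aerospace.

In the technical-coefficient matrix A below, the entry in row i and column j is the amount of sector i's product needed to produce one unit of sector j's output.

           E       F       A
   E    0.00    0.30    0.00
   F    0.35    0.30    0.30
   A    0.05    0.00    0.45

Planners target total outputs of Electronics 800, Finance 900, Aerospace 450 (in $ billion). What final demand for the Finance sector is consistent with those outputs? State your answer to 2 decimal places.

I − A =
  [   1.00    -0.30     0.00]
  [  -0.35     0.70    -0.30]
  [  -0.05     0.00     0.55]
d = (I − A) x:
  d_E = (+1.00)·800 + (-0.30)·900 + (+0.00)·450 = 530.00
  d_F = (-0.35)·800 + (+0.70)·900 + (-0.30)·450 = 215.00
  d_A = (-0.05)·800 + (+0.00)·900 + (+0.55)·450 = 207.50

d_F = 215.00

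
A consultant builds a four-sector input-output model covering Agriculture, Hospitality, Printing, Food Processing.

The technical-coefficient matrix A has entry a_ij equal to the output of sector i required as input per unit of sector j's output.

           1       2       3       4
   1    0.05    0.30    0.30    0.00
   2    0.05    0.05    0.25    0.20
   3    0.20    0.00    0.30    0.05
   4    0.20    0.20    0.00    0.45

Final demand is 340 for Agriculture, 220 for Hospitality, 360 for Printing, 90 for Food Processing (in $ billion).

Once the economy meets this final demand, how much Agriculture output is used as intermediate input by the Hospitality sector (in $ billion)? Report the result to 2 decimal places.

z_12 = 188.13

I − A =
  [   0.95    -0.30    -0.30     0.00]
  [  -0.05     0.95    -0.25    -0.20]
  [  -0.20     0.00     0.70    -0.05]
  [  -0.20    -0.20     0.00     0.55]
Compute the cofactors C_ij = (−1)^(i+j)·(3×3 minor ij) of I−A; the adjugate is their transpose:
adj(I−A) = Cᵀ =
  [ 0.335250   0.118500   0.186000   0.060000]
  [ 0.077250   0.329750   0.150875   0.133625]
  [ 0.106500   0.045500   0.438125   0.056375]
  [ 0.150000   0.163000   0.122500   0.549250]
det(I−A) = Σ_j (I−A)_1j·C_1j = (0.95)(0.335250) + (-0.30)(0.077250) + (-0.30)(0.106500) + (0.00)(0.150000) = 0.2633625
(I − A)⁻¹ = adj(I−A) / det(I−A) ≈
  [   1.2730     0.4500     0.7063     0.2278]
  [   0.2933     1.2521     0.5729     0.5074]
  [   0.4044     0.1728     1.6636     0.2141]
  [   0.5696     0.6189     0.4651     2.0855]
First solve x = (I − A)⁻¹ d = adj(I−A)·d / det(I−A); in particular x_2 = (0.077250·340 + 0.329750·220 + 0.150875·360 + 0.133625·90) / 0.2633625 = 165.15125 / 0.2633625 ≈ 627.0872.
Intermediate flow from 1 to 2: z_12 = a_12 · x_2 = 0.30 × 165.15125 / 0.2633625 = 49.545375 / 0.2633625 ≈ 188.13.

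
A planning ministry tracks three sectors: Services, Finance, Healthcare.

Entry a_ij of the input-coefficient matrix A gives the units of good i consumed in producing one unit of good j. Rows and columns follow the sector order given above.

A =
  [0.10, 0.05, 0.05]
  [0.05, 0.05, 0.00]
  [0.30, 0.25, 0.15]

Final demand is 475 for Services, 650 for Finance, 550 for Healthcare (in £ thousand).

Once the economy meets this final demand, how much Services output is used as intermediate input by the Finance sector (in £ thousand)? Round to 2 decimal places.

z_SF = 35.86

I − A =
  [   0.90    -0.05    -0.05]
  [  -0.05     0.95     0.00]
  [  -0.30    -0.25     0.85]
Cofactors of I−A, C_ij = (−1)^(i+j)·(minor ij) (rows/columns in the sector order above):
  C_11 = (0.95)(0.85) − (0.00)(-0.25) = 0.8075
  C_12 = −[(-0.05)(0.85) − (0.00)(-0.30)] = 0.0425
  C_13 = (-0.05)(-0.25) − (0.95)(-0.30) = 0.2975
  C_21 = −[(-0.05)(0.85) − (-0.05)(-0.25)] = 0.0550
  C_22 = (0.90)(0.85) − (-0.05)(-0.30) = 0.7500
  C_23 = −[(0.90)(-0.25) − (-0.05)(-0.30)] = 0.2400
  C_31 = (-0.05)(0.00) − (-0.05)(0.95) = 0.0475
  C_32 = −[(0.90)(0.00) − (-0.05)(-0.05)] = 0.0025
  C_33 = (0.90)(0.95) − (-0.05)(-0.05) = 0.8525
det(I−A) = Σ_j (I−A)_1j·C_1j = (0.90)(0.8075) + (-0.05)(0.0425) + (-0.05)(0.2975) = 0.70975
adj(I−A) = Cᵀ =
  [ 0.8075   0.0550   0.0475]
  [ 0.0425   0.7500   0.0025]
  [ 0.2975   0.2400   0.8525]
(I − A)⁻¹ = adj(I−A) / det(I−A) ≈
  [   1.1377     0.0775     0.0669]
  [   0.0599     1.0567     0.0035]
  [   0.4192     0.3381     1.2011]
First solve x = (I − A)⁻¹ d = adj(I−A)·d / det(I−A); in particular x_F = (0.0425·475 + 0.7500·650 + 0.0025·550) / 0.70975 = 509.0625 / 0.70975 ≈ 717.2420.
Intermediate flow from S to F: z_SF = a_SF · x_F = 0.05 × 509.0625 / 0.70975 = 25.453125 / 0.70975 ≈ 35.86.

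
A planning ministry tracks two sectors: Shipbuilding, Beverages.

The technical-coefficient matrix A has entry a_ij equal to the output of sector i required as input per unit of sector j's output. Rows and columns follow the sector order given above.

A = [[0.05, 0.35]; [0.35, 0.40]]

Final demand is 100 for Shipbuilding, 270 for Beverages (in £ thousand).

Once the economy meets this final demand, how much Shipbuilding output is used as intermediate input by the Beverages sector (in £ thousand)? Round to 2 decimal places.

I − A =
  [   0.95    -0.35]
  [  -0.35     0.60]
det(I−A) = (0.95)(0.60) − (-0.35)(-0.35) = 0.4475
adj(I−A) = [[0.60, 0.35], [0.35, 0.95]]
(I − A)⁻¹ = adj(I−A) / det(I−A) ≈
  [   1.3408     0.7821]
  [   0.7821     2.1229]
First solve x = (I − A)⁻¹ d = adj(I−A)·d / det(I−A); in particular x_2 = (0.35·100 + 0.95·270) / 0.4475 = 291.50 / 0.4475 ≈ 651.3966.
Intermediate flow from 1 to 2: z_12 = a_12 · x_2 = 0.35 × 291.50 / 0.4475 = 102.025 / 0.4475 ≈ 227.99.

z_12 = 227.99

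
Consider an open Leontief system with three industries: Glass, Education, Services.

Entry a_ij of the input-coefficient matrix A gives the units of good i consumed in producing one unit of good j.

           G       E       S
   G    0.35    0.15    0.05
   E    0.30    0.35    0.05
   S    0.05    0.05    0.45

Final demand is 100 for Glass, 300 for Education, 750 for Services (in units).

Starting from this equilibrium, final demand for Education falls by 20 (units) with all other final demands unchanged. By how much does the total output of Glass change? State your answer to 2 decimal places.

I − A =
  [   0.65    -0.15    -0.05]
  [  -0.30     0.65    -0.05]
  [  -0.05    -0.05     0.55]
Cofactors of I−A, C_ij = (−1)^(i+j)·(minor ij) (rows/columns in the sector order above):
  C_11 = (0.65)(0.55) − (-0.05)(-0.05) = 0.3550
  C_12 = −[(-0.30)(0.55) − (-0.05)(-0.05)] = 0.1675
  C_13 = (-0.30)(-0.05) − (0.65)(-0.05) = 0.0475
  C_21 = −[(-0.15)(0.55) − (-0.05)(-0.05)] = 0.0850
  C_22 = (0.65)(0.55) − (-0.05)(-0.05) = 0.3550
  C_23 = −[(0.65)(-0.05) − (-0.15)(-0.05)] = 0.0400
  C_31 = (-0.15)(-0.05) − (-0.05)(0.65) = 0.0400
  C_32 = −[(0.65)(-0.05) − (-0.05)(-0.30)] = 0.0475
  C_33 = (0.65)(0.65) − (-0.15)(-0.30) = 0.3775
det(I−A) = Σ_j (I−A)_1j·C_1j = (0.65)(0.3550) + (-0.15)(0.1675) + (-0.05)(0.0475) = 0.20325
adj(I−A) = Cᵀ =
  [ 0.3550   0.0850   0.0400]
  [ 0.1675   0.3550   0.0475]
  [ 0.0475   0.0400   0.3775]
(I − A)⁻¹ = adj(I−A) / det(I−A) ≈
  [   1.7466     0.4182     0.1968]
  [   0.8241     1.7466     0.2337]
  [   0.2337     0.1968     1.8573]
Δx = (I − A)⁻¹ Δd with Δd having -20 in the Education component and 0 elsewhere.
So Δx_G = L_GE · (-20), where L_GE = adj(I−A)_GE / det(I−A) = 0.0850 / 0.20325.
Δx_G = 0.0850 × (-20) / 0.20325 = -1.70 / 0.20325 ≈ -8.36.

Δx_G = -8.36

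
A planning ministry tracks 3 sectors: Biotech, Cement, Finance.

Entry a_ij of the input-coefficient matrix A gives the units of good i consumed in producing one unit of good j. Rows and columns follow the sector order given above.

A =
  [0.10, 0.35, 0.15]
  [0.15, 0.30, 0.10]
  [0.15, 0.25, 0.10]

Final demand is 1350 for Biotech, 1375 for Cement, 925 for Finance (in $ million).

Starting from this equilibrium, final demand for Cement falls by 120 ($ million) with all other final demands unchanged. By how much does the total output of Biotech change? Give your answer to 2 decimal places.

Δx_B = -89.88

I − A =
  [   0.90    -0.35    -0.15]
  [  -0.15     0.70    -0.10]
  [  -0.15    -0.25     0.90]
Cofactors of I−A, C_ij = (−1)^(i+j)·(minor ij) (rows/columns in the sector order above):
  C_11 = (0.70)(0.90) − (-0.10)(-0.25) = 0.6050
  C_12 = −[(-0.15)(0.90) − (-0.10)(-0.15)] = 0.1500
  C_13 = (-0.15)(-0.25) − (0.70)(-0.15) = 0.1425
  C_21 = −[(-0.35)(0.90) − (-0.15)(-0.25)] = 0.3525
  C_22 = (0.90)(0.90) − (-0.15)(-0.15) = 0.7875
  C_23 = −[(0.90)(-0.25) − (-0.35)(-0.15)] = 0.2775
  C_31 = (-0.35)(-0.10) − (-0.15)(0.70) = 0.1400
  C_32 = −[(0.90)(-0.10) − (-0.15)(-0.15)] = 0.1125
  C_33 = (0.90)(0.70) − (-0.35)(-0.15) = 0.5775
det(I−A) = Σ_j (I−A)_1j·C_1j = (0.90)(0.6050) + (-0.35)(0.1500) + (-0.15)(0.1425) = 0.470625
adj(I−A) = Cᵀ =
  [ 0.6050   0.3525   0.1400]
  [ 0.1500   0.7875   0.1125]
  [ 0.1425   0.2775   0.5775]
(I − A)⁻¹ = adj(I−A) / det(I−A) ≈
  [   1.2855     0.7490     0.2975]
  [   0.3187     1.6733     0.2390]
  [   0.3028     0.5896     1.2271]
Δx = (I − A)⁻¹ Δd with Δd having -120 in the Cement component and 0 elsewhere.
So Δx_B = L_BC · (-120), where L_BC = adj(I−A)_BC / det(I−A) = 0.3525 / 0.470625.
Δx_B = 0.3525 × (-120) / 0.470625 = -42.30 / 0.470625 ≈ -89.88.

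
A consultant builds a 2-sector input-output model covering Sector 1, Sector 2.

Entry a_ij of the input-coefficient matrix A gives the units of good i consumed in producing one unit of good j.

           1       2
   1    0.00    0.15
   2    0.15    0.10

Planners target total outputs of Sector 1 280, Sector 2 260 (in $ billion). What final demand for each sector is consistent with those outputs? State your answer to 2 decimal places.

d_1 = 241.00, d_2 = 192.00

I − A =
  [   1.00    -0.15]
  [  -0.15     0.90]
d = (I − A) x:
  d_1 = (+1.00)·280 + (-0.15)·260 = 241.00
  d_2 = (-0.15)·280 + (+0.90)·260 = 192.00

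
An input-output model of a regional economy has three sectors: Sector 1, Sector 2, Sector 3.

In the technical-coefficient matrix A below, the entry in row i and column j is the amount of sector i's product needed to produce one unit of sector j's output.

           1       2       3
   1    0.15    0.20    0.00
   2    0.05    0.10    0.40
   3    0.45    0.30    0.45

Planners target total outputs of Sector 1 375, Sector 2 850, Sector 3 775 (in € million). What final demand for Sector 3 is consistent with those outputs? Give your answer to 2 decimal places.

I − A =
  [   0.85    -0.20     0.00]
  [  -0.05     0.90    -0.40]
  [  -0.45    -0.30     0.55]
d = (I − A) x:
  d_1 = (+0.85)·375 + (-0.20)·850 + (+0.00)·775 = 148.75
  d_2 = (-0.05)·375 + (+0.90)·850 + (-0.40)·775 = 436.25
  d_3 = (-0.45)·375 + (-0.30)·850 + (+0.55)·775 = 2.50

d_3 = 2.50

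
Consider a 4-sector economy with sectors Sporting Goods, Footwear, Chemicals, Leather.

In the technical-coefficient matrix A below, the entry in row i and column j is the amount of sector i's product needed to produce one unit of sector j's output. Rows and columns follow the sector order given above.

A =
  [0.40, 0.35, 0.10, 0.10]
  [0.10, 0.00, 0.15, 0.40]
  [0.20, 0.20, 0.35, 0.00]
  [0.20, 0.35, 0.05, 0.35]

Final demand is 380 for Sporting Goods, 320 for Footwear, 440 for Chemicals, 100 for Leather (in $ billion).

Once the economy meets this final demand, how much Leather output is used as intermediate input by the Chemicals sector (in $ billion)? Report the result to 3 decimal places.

I − A =
  [   0.60    -0.35    -0.10    -0.10]
  [  -0.10     1.00    -0.15    -0.40]
  [  -0.20    -0.20     0.65     0.00]
  [  -0.20    -0.35    -0.05     0.65]
Compute the cofactors C_ij = (−1)^(i+j)·(3×3 minor ij) of I−A; the adjugate is their transpose:
adj(I−A) = Cᵀ =
  [ 0.308000   0.184625   0.102375   0.161000]
  [ 0.117750   0.226500   0.082500   0.157500]
  [ 0.131000   0.126500   0.231750   0.098000]
  [ 0.168250   0.188500   0.093750   0.316750]
det(I−A) = Σ_j (I−A)_1j·C_1j = (0.60)(0.308000) + (-0.35)(0.117750) + (-0.10)(0.131000) + (-0.10)(0.168250) = 0.1136625
(I − A)⁻¹ = adj(I−A) / det(I−A) ≈
  [   2.7098     1.6243     0.9007     1.4165]
  [   1.0360     1.9927     0.7258     1.3857]
  [   1.1525     1.1129     2.0389     0.8622]
  [   1.4803     1.6584     0.8248     2.7868]
First solve x = (I − A)⁻¹ d = adj(I−A)·d / det(I−A); in particular x_C = (0.131000·380 + 0.126500·320 + 0.231750·440 + 0.098000·100) / 0.1136625 = 202.03 / 0.1136625 ≈ 1777.45519.
Intermediate flow from L to C: z_LC = a_LC · x_C = 0.05 × 202.03 / 0.1136625 = 10.1015 / 0.1136625 ≈ 88.873.

z_LC = 88.873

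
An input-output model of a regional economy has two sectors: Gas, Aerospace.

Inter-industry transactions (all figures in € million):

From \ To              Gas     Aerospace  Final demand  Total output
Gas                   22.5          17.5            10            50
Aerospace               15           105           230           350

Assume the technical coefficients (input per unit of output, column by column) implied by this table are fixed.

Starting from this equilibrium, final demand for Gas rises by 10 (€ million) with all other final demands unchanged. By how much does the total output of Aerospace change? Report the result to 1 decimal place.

Technical coefficients a_ij = z_ij / X_j:
  a_GG = 22.5/50 = 0.45, a_AG = 15/50 = 0.30
  a_GA = 17.5/350 = 0.05, a_AA = 105/350 = 0.30
I − A =
  [   0.55    -0.05]
  [  -0.30     0.70]
det(I−A) = (0.55)(0.70) − (-0.05)(-0.30) = 0.3700
adj(I−A) = [[0.70, 0.05], [0.30, 0.55]]
(I − A)⁻¹ = adj(I−A) / det(I−A) ≈
  [   1.8919     0.1351]
  [   0.8108     1.4865]
Δx = (I − A)⁻¹ Δd with Δd having +10 in the Gas component and 0 elsewhere.
So Δx_A = L_AG · (+10), where L_AG = adj(I−A)_AG / det(I−A) = 0.30 / 0.3700.
Δx_A = 0.30 × (+10) / 0.3700 = 3.00 / 0.3700 ≈ 8.1.

Δx_A = 8.1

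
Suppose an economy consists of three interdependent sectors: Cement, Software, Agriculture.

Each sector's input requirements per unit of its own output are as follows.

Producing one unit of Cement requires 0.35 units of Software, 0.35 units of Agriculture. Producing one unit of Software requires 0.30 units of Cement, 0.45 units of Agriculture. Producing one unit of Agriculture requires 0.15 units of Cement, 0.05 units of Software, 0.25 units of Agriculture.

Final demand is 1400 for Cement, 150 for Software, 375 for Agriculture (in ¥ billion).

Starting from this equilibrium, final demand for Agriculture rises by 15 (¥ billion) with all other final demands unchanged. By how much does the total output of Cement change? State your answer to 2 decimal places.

Δx_1 = 4.36

I − A =
  [   1.00    -0.30    -0.15]
  [  -0.35     1.00    -0.05]
  [  -0.35    -0.45     0.75]
Cofactors of I−A, C_ij = (−1)^(i+j)·(minor ij) (rows/columns in the sector order above):
  C_11 = (1.00)(0.75) − (-0.05)(-0.45) = 0.7275
  C_12 = −[(-0.35)(0.75) − (-0.05)(-0.35)] = 0.2800
  C_13 = (-0.35)(-0.45) − (1.00)(-0.35) = 0.5075
  C_21 = −[(-0.30)(0.75) − (-0.15)(-0.45)] = 0.2925
  C_22 = (1.00)(0.75) − (-0.15)(-0.35) = 0.6975
  C_23 = −[(1.00)(-0.45) − (-0.30)(-0.35)] = 0.5550
  C_31 = (-0.30)(-0.05) − (-0.15)(1.00) = 0.1650
  C_32 = −[(1.00)(-0.05) − (-0.15)(-0.35)] = 0.1025
  C_33 = (1.00)(1.00) − (-0.30)(-0.35) = 0.8950
det(I−A) = Σ_j (I−A)_1j·C_1j = (1.00)(0.7275) + (-0.30)(0.2800) + (-0.15)(0.5075) = 0.567375
adj(I−A) = Cᵀ =
  [ 0.7275   0.2925   0.1650]
  [ 0.2800   0.6975   0.1025]
  [ 0.5075   0.5550   0.8950]
(I − A)⁻¹ = adj(I−A) / det(I−A) ≈
  [   1.2822     0.5155     0.2908]
  [   0.4935     1.2293     0.1807]
  [   0.8945     0.9782     1.5774]
Δx = (I − A)⁻¹ Δd with Δd having +15 in the Agriculture component and 0 elsewhere.
So Δx_1 = L_13 · (+15), where L_13 = adj(I−A)_13 / det(I−A) = 0.1650 / 0.567375.
Δx_1 = 0.1650 × (+15) / 0.567375 = 2.475 / 0.567375 ≈ 4.36.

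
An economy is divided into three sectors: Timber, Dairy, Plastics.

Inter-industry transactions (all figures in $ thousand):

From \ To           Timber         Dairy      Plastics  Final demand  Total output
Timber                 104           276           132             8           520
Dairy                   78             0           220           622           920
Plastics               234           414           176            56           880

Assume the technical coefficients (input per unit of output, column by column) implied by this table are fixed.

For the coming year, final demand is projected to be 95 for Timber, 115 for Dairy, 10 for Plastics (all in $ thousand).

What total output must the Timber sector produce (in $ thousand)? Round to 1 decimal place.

x_T = 255.6

Technical coefficients a_ij = z_ij / X_j:
  a_TT = 104/520 = 0.20, a_DT = 78/520 = 0.15, a_PT = 234/520 = 0.45
  a_TD = 276/920 = 0.30, a_DD = 0/920 = 0.00, a_PD = 414/920 = 0.45
  a_TP = 132/880 = 0.15, a_DP = 220/880 = 0.25, a_PP = 176/880 = 0.20
I − A =
  [   0.80    -0.30    -0.15]
  [  -0.15     1.00    -0.25]
  [  -0.45    -0.45     0.80]
Cofactors of I−A, C_ij = (−1)^(i+j)·(minor ij) (rows/columns in the sector order above):
  C_11 = (1.00)(0.80) − (-0.25)(-0.45) = 0.6875
  C_12 = −[(-0.15)(0.80) − (-0.25)(-0.45)] = 0.2325
  C_13 = (-0.15)(-0.45) − (1.00)(-0.45) = 0.5175
  C_21 = −[(-0.30)(0.80) − (-0.15)(-0.45)] = 0.3075
  C_22 = (0.80)(0.80) − (-0.15)(-0.45) = 0.5725
  C_23 = −[(0.80)(-0.45) − (-0.30)(-0.45)] = 0.4950
  C_31 = (-0.30)(-0.25) − (-0.15)(1.00) = 0.2250
  C_32 = −[(0.80)(-0.25) − (-0.15)(-0.15)] = 0.2225
  C_33 = (0.80)(1.00) − (-0.30)(-0.15) = 0.7550
det(I−A) = Σ_j (I−A)_1j·C_1j = (0.80)(0.6875) + (-0.30)(0.2325) + (-0.15)(0.5175) = 0.402625
adj(I−A) = Cᵀ =
  [ 0.6875   0.3075   0.2250]
  [ 0.2325   0.5725   0.2225]
  [ 0.5175   0.4950   0.7550]
(I − A)⁻¹ = adj(I−A) / det(I−A) ≈
  [   1.7075     0.7637     0.5588]
  [   0.5775     1.4219     0.5526]
  [   1.2853     1.2294     1.8752]
x = (I − A)⁻¹ d = adj(I−A)·d / det(I−A), with det(I−A) = 0.402625:
  x_T = (0.6875·95 + 0.3075·115 + 0.2250·10) / 0.402625 = 102.925 / 0.402625 ≈ 255.6
  x_D = (0.2325·95 + 0.5725·115 + 0.2225·10) / 0.402625 = 90.15 / 0.402625 ≈ 223.9
  x_P = (0.5175·95 + 0.4950·115 + 0.7550·10) / 0.402625 = 113.6375 / 0.402625 ≈ 282.2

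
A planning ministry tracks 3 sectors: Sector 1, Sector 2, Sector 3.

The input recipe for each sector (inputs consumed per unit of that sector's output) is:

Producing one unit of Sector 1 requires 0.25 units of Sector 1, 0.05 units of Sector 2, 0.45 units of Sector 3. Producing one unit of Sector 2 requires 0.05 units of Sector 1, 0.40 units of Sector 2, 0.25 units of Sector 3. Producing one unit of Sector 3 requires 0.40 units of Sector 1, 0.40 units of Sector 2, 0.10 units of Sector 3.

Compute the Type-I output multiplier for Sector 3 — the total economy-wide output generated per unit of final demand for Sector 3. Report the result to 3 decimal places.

m_3 = 4.994

I − A =
  [   0.75    -0.05    -0.40]
  [  -0.05     0.60    -0.40]
  [  -0.45    -0.25     0.90]
Cofactors of I−A, C_ij = (−1)^(i+j)·(minor ij) (rows/columns in the sector order above):
  C_11 = (0.60)(0.90) − (-0.40)(-0.25) = 0.4400
  C_12 = −[(-0.05)(0.90) − (-0.40)(-0.45)] = 0.2250
  C_13 = (-0.05)(-0.25) − (0.60)(-0.45) = 0.2825
  C_21 = −[(-0.05)(0.90) − (-0.40)(-0.25)] = 0.1450
  C_22 = (0.75)(0.90) − (-0.40)(-0.45) = 0.4950
  C_23 = −[(0.75)(-0.25) − (-0.05)(-0.45)] = 0.2100
  C_31 = (-0.05)(-0.40) − (-0.40)(0.60) = 0.2600
  C_32 = −[(0.75)(-0.40) − (-0.40)(-0.05)] = 0.3200
  C_33 = (0.75)(0.60) − (-0.05)(-0.05) = 0.4475
det(I−A) = Σ_j (I−A)_1j·C_1j = (0.75)(0.4400) + (-0.05)(0.2250) + (-0.40)(0.2825) = 0.20575
adj(I−A) = Cᵀ =
  [ 0.4400   0.1450   0.2600]
  [ 0.2250   0.4950   0.3200]
  [ 0.2825   0.2100   0.4475]
(I − A)⁻¹ = adj(I−A) / det(I−A) ≈
  [   2.1385     0.7047     1.2637]
  [   1.0936     2.4058     1.5553]
  [   1.3730     1.0207     2.1750]
The output multiplier for sector j is the column-j sum of the Leontief inverse (I − A)⁻¹ = adj(I−A) / det(I−A).
Column 3 of adj(I−A): (0.2600, 0.3200, 0.4475); det(I−A) = 0.20575.
m_3 = (0.2600 + 0.3200 + 0.4475) / 0.20575 = 1.0275 / 0.20575 ≈ 4.994.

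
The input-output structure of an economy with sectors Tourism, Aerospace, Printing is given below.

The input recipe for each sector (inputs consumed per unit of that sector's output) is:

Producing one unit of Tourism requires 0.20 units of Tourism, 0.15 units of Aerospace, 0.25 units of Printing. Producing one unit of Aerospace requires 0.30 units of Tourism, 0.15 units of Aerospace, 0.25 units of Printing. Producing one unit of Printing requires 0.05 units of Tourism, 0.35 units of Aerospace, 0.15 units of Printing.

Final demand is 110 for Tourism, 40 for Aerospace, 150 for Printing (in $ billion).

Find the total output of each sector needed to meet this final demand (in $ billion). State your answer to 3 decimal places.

x_T = 238.225, x_A = 216.879, x_P = 310.325

I − A =
  [   0.80    -0.30    -0.05]
  [  -0.15     0.85    -0.35]
  [  -0.25    -0.25     0.85]
Cofactors of I−A, C_ij = (−1)^(i+j)·(minor ij) (rows/columns in the sector order above):
  C_11 = (0.85)(0.85) − (-0.35)(-0.25) = 0.6350
  C_12 = −[(-0.15)(0.85) − (-0.35)(-0.25)] = 0.2150
  C_13 = (-0.15)(-0.25) − (0.85)(-0.25) = 0.2500
  C_21 = −[(-0.30)(0.85) − (-0.05)(-0.25)] = 0.2675
  C_22 = (0.80)(0.85) − (-0.05)(-0.25) = 0.6675
  C_23 = −[(0.80)(-0.25) − (-0.30)(-0.25)] = 0.2750
  C_31 = (-0.30)(-0.35) − (-0.05)(0.85) = 0.1475
  C_32 = −[(0.80)(-0.35) − (-0.05)(-0.15)] = 0.2875
  C_33 = (0.80)(0.85) − (-0.30)(-0.15) = 0.6350
det(I−A) = Σ_j (I−A)_1j·C_1j = (0.80)(0.6350) + (-0.30)(0.2150) + (-0.05)(0.2500) = 0.4310
adj(I−A) = Cᵀ =
  [ 0.6350   0.2675   0.1475]
  [ 0.2150   0.6675   0.2875]
  [ 0.2500   0.2750   0.6350]
(I − A)⁻¹ = adj(I−A) / det(I−A) ≈
  [   1.4733     0.6206     0.3422]
  [   0.4988     1.5487     0.6671]
  [   0.5800     0.6381     1.4733]
x = (I − A)⁻¹ d = adj(I−A)·d / det(I−A), with det(I−A) = 0.4310:
  x_T = (0.6350·110 + 0.2675·40 + 0.1475·150) / 0.4310 = 102.675 / 0.4310 ≈ 238.225
  x_A = (0.2150·110 + 0.6675·40 + 0.2875·150) / 0.4310 = 93.475 / 0.4310 ≈ 216.879
  x_P = (0.2500·110 + 0.2750·40 + 0.6350·150) / 0.4310 = 133.75 / 0.4310 ≈ 310.325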